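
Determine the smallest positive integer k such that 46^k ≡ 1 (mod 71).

10

Since 46 ∈ (Z/71Z)^×, its order divides φ(71) = 71 − 1 = 70 = 2 · 5 · 7.
Divisors of 70: 1, 2, 5, 7, 10, 14, 35, 70.
Check 46^d mod 71 for each divisor in increasing order:
46^1 ≡ 46
46^2 ≡ 57
46^5 ≡ 70
46^7 ≡ 14
46^10 ≡ 1
The smallest such exponent is 10, so the order of 46 is 10.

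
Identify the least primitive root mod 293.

2

φ(293) = 293 − 1 = 292 = 2^2 · 73.
g is a primitive root iff g^(292/q) ≢ 1 (mod 293) for each prime q ∈ {2, 73}.
g = 2: 2^146 ≡ 292; 2^4 ≡ 16 — none is 1, so 2 is a primitive root.
So 2 is the smallest generator of (Z/293Z)^×.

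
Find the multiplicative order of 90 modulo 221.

By Lagrange's theorem, ord_221(90) divides φ(221) = φ(13·17) = (13−1)·(17−1) = 12·16 = 192 = 2^6 · 3.
Divisors of 192: 1, 2, 3, 4, 6, 8, 12, 16, 24, 32, 48, 64, 96, 192.
Evaluate successive powers at the divisors of 192:
90^1 ≡ 90
90^2 ≡ 144
90^3 ≡ 142
90^4 ≡ 183
90^6 ≡ 53
90^8 ≡ 118
90^12 ≡ 157
90^16 ≡ 1
So ord_221(90) = 16.

16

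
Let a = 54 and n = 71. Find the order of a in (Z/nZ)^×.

5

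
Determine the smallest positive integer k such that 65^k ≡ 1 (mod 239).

ord(65) | φ(239) = 239 − 1 = 238 = 2 · 7 · 17.
Divisors of 238: 1, 2, 7, 14, 17, 34, 119, 238.
Evaluate successive powers at the divisors of 238:
65^1 ≡ 65 (mod 239)
65^2 ≡ 162 (mod 239)
65^7 ≡ 73 (mod 239)
65^14 ≡ 71 (mod 239)
65^17 ≡ 38 (mod 239)
65^34 ≡ 10 (mod 239)
65^119 ≡ 238 (mod 239)
65^238 ≡ 1 (mod 239) ✓
The smallest such exponent is 238, so the order of 65 is 238.

238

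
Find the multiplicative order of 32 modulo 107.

ord(32) | φ(107) = 107 − 1 = 106 = 2 · 53.
Divisors of 106: 1, 2, 53, 106.
Evaluate successive powers at the divisors of 106:
32^1 ≡ 32 (mod 107)
32^2 ≡ 61 (mod 107)
32^53 ≡ 106 (mod 107)
32^106 ≡ 1 (mod 107) ✓
Therefore the multiplicative order of 32 modulo 107 is 106.

106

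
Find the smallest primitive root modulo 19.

2

φ(19) = 19 − 1 = 18 = 2 · 3^2.
g is a primitive root iff g^(18/q) ≢ 1 (mod 19) for each prime q ∈ {2, 3}.
g = 2: 2^9 ≡ 18; 2^6 ≡ 7 — none is 1, so 2 is a primitive root.
So 2 is the smallest generator of (Z/19Z)^×.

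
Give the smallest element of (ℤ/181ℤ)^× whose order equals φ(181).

2

φ(181) = 181 − 1 = 180 = 2^2 · 3^2 · 5.
g is a primitive root iff g^(180/q) ≢ 1 (mod 181) for each prime q ∈ {2, 3, 5}.
g = 2: 2^90 ≡ 180; 2^60 ≡ 48; 2^36 ≡ 59 — none is 1, so 2 is a primitive root.
Hence the least primitive root of 181 is 2.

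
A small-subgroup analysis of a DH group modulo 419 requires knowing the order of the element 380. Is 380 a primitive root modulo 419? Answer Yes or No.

Yes

φ(419) = 419 − 1 = 418 = 2 · 11 · 19.
Test 380^(418/q) mod 419 for each prime factor q of 418:
380^209 ≡ 418 (mod 419)  [q = 2: ≢ 1 ✓]
380^38 ≡ 13 (mod 419)  [q = 11: ≢ 1 ✓]
380^22 ≡ 139 (mod 419)  [q = 19: ≢ 1 ✓]
Every test exponent gives a nontrivial residue, hence 380 generates the full group.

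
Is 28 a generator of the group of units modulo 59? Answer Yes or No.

No

φ(59) = 59 − 1 = 58 = 2 · 29.
Test 28^(58/q) mod 59 for each prime factor q of 58:
28^29 ≡ 1 (mod 59)  [q = 2: ≡ 1 ✗]
28^2 ≡ 17 (mod 59)  [q = 29: ≢ 1 ✓]
28^29 ≡ 1 shows ord(28) | 29, strictly less than φ(59); not a primitive root.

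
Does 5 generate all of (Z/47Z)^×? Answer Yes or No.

φ(47) = 47 − 1 = 46 = 2 · 23.
5 is a primitive root mod 47 iff 5^(φ(47)/q) ≢ 1 for every prime q | φ(47), i.e. q ∈ {2, 23}.
5^23 ≡ 46 (mod 47)  [q = 2: ≢ 1 ✓]
5^2 ≡ 25 (mod 47)  [q = 23: ≢ 1 ✓]
None equal 1, so ord_47(5) = 46: 5 is a primitive root.

Yes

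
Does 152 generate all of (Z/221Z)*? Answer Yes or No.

No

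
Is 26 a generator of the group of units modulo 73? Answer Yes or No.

Yes

φ(73) = 73 − 1 = 72 = 2^3 · 3^2.
Test 26^(72/q) mod 73 for each prime factor q of 72:
26^36 ≡ 72 (mod 73)  [q = 2: ≢ 1 ✓]
26^24 ≡ 8 (mod 73)  [q = 3: ≢ 1 ✓]
All checks pass, so 26 has order 72 and is a primitive root modulo 73.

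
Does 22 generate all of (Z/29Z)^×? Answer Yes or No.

φ(29) = 29 − 1 = 28 = 2^2 · 7.
An element g generates (Z/29Z)^× iff g^(28/q) ≢ 1 (mod 29) for each prime q ∈ {2, 7}.
22^14 ≡ 1 (mod 29)  [q = 2: ≡ 1 ✗]
22^4 ≡ 23 (mod 29)  [q = 7: ≢ 1 ✓]
Since 22^14 ≡ 1, the order of 22 divides 14 < 28, so 22 is not a primitive root.

No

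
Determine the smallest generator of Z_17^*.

φ(17) = 17 − 1 = 16 = 2^4.
g is a primitive root iff g^(16/q) ≢ 1 (mod 17) for each prime q ∈ {2}.
g = 2: 2^8 ≡ 1 — hits 1, so not a primitive root.
g = 3: 3^8 ≡ 16 — none is 1, so 3 is a primitive root.
Hence the least primitive root of 17 is 3.

3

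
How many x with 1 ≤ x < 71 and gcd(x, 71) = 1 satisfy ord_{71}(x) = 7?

φ(71) = 71 − 1 = 70 = 2 · 5 · 7.
In a cyclic group of order 70, there are φ(d) elements of order d for each divisor d of 70, and zero for non-divisors.
7 | 70, and φ(7) = 7 − 1 = 6.

6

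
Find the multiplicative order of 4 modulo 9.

3

Since 4 ∈ (Z/9Z)^×, its order divides φ(9) = φ(3^2) = 3·(3−1) = 6 = 2 · 3.
Divisors of 6: 1, 2, 3, 6.
Check 4^d mod 9 for each divisor in increasing order:
4^1 ≡ 4 (mod 9)
4^2 ≡ 7 (mod 9)
4^3 ≡ 1 (mod 9) ✓
Hence ord(4) = 3.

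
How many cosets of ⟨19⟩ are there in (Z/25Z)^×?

2

By Lagrange's theorem, ord_25(19) divides φ(25) = φ(5^2) = 5·(5−1) = 20 = 2^2 · 5.
Divisors of 20: 1, 2, 4, 5, 10, 20.
Check 19^d mod 25 for each divisor in increasing order:
19^1 ≡ 19
19^2 ≡ 11
19^4 ≡ 21
19^5 ≡ 24
19^10 ≡ 1
So ord_25(19) = 10, hence |⟨19⟩| = 10.
Index = |(Z/25Z)^×| / |⟨19⟩| = 20 / 10 = 2.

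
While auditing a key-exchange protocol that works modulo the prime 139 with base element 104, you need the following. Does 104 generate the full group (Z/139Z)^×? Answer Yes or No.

φ(139) = 139 − 1 = 138 = 2 · 3 · 23.
It suffices to check that the order of 104 is not a proper divisor of 138: compute 104^(138/q) for q ∈ {2, 3, 23}.
104^69 ≡ 138 (mod 139)  [q = 2: ≢ 1 ✓]
104^46 ≡ 96 (mod 139)  [q = 3: ≢ 1 ✓]
104^6 ≡ 77 (mod 139)  [q = 23: ≢ 1 ✓]
Every test exponent gives a nontrivial residue, hence 104 generates the full group.

Yes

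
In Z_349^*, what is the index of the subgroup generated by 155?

The order of 155 must divide φ(349) = 349 − 1 = 348 = 2^2 · 3 · 29.
Divisors of 348: 1, 2, 3, 4, 6, 12, 29, 58, 87, 116, 174, 348.
Compute 155^d (mod 349) for the divisors d until we hit 1:
155^1 ≡ 155
155^2 ≡ 293
155^3 ≡ 45
155^4 ≡ 344
155^6 ≡ 280
155^12 ≡ 224
155^29 ≡ 227
155^58 ≡ 226
155^87 ≡ 348
155^116 ≡ 122
155^174 ≡ 1
So ord_349(155) = 174, hence |⟨155⟩| = 174.
[(Z/349Z)^× : ⟨155⟩] = 348/174 = 2.

2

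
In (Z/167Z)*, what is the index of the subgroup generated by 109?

1

By Lagrange's theorem, ord_167(109) divides φ(167) = 167 − 1 = 166 = 2 · 83.
Divisors of 166: 1, 2, 83, 166.
Evaluate successive powers at the divisors of 166:
109^1 ≡ 109 (mod 167)
109^2 ≡ 24 (mod 167)
109^83 ≡ 166 (mod 167)
109^166 ≡ 1 (mod 167) ✓
So ord_167(109) = 166, hence |⟨109⟩| = 166.
Index = |(Z/167Z)^×| / |⟨109⟩| = 166 / 166 = 1.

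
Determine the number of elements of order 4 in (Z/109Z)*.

2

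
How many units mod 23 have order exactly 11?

φ(23) = 23 − 1 = 22 = 2 · 11.
(Z/23Z)^× is cyclic (|G| = 22); a cyclic group of order m has exactly φ(d) elements of each order d | m, and none otherwise.
11 | 22, and φ(11) = 11 − 1 = 10.

10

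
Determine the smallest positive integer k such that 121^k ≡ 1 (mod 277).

The order of 121 must divide φ(277) = 277 − 1 = 276 = 2^2 · 3 · 23.
Divisors of 276: 1, 2, 3, 4, 6, 12, 23, 46, 69, 92, 138, 276.
Test each divisor d:
121^1 ≡ 121 (mod 277)
121^2 ≡ 237 (mod 277)
121^3 ≡ 146 (mod 277)
121^4 ≡ 215 (mod 277)
121^6 ≡ 264 (mod 277)
121^12 ≡ 169 (mod 277)
121^23 ≡ 117 (mod 277)
121^46 ≡ 116 (mod 277)
121^69 ≡ 276 (mod 277)
121^92 ≡ 160 (mod 277)
121^138 ≡ 1 (mod 277) ✓
So ord_277(121) = 138.

138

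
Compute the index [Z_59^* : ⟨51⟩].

2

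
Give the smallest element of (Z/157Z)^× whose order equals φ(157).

5

φ(157) = 157 − 1 = 156 = 2^2 · 3 · 13.
Test candidates g = 2, 3, … against the prime factors q ∈ {2, 3, 13} of φ(157): g is a generator iff g^(156/q) ≢ 1 for every such q.
g = 2: 2^78 ≡ 156; 2^52 ≡ 1 — hits 1, so not a primitive root.
g = 3: 3^78 ≡ 1 — hits 1, so not a primitive root.
g = 4: 4^78 ≡ 1 — hits 1, so not a primitive root.
g = 5: 5^78 ≡ 156; 5^52 ≡ 12; 5^12 ≡ 130 — none is 1, so 5 is a primitive root.
Hence the least primitive root of 157 is 5.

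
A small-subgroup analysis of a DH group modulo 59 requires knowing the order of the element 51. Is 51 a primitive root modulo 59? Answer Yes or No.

φ(59) = 59 − 1 = 58 = 2 · 29.
It suffices to check that the order of 51 is not a proper divisor of 58: compute 51^(58/q) for q ∈ {2, 29}.
51^29 ≡ 1 (mod 59)  [q = 2: ≡ 1 ✗]
51^2 ≡ 5 (mod 59)  [q = 29: ≢ 1 ✓]
The check at q = 2 fails, so 51 generates a proper subgroup.

No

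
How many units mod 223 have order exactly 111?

72

φ(223) = 223 − 1 = 222 = 2 · 3 · 37.
In a cyclic group of order 222, there are φ(d) elements of order d for each divisor d of 222, and zero for non-divisors.
111 = 3 · 37 divides 222, and φ(111) = 72.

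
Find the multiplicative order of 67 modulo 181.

The order of 67 must divide φ(181) = 181 − 1 = 180 = 2^2 · 3^2 · 5.
Divisors of 180: 1, 2, 3, 4, 5, 6, 9, 10, 12, 15, 18, 20, 30, 36, 45, 60, 90, 180.
Check 67^d mod 181 for each divisor in increasing order:
67^1 ≡ 67 (mod 181)
67^2 ≡ 145 (mod 181)
67^3 ≡ 122 (mod 181)
67^4 ≡ 29 (mod 181)
67^5 ≡ 133 (mod 181)
67^6 ≡ 42 (mod 181)
67^9 ≡ 56 (mod 181)
67^10 ≡ 132 (mod 181)
67^12 ≡ 135 (mod 181)
67^15 ≡ 180 (mod 181)
67^18 ≡ 59 (mod 181)
67^20 ≡ 48 (mod 181)
67^30 ≡ 1 (mod 181) ✓
So ord_181(67) = 30.

30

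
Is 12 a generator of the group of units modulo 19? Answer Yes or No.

φ(19) = 19 − 1 = 18 = 2 · 3^2.
It suffices to check that the order of 12 is not a proper divisor of 18: compute 12^(18/q) for q ∈ {2, 3}.
12^9 ≡ 18 (mod 19)  [q = 2: ≢ 1 ✓]
12^6 ≡ 1 (mod 19)  [q = 3: ≡ 1 ✗]
Since 12^6 ≡ 1, the order of 12 divides 6 < 18, so 12 is not a primitive root.

No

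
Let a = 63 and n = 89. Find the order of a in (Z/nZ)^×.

Since 63 ∈ (Z/89Z)^×, its order divides φ(89) = 89 − 1 = 88 = 2^3 · 11.
Divisors of 88: 1, 2, 4, 8, 11, 22, 44, 88.
Evaluate successive powers at the divisors of 88:
63^1 ≡ 63 (mod 89)
63^2 ≡ 53 (mod 89)
63^4 ≡ 50 (mod 89)
63^8 ≡ 8 (mod 89)
63^11 ≡ 12 (mod 89)
63^22 ≡ 55 (mod 89)
63^44 ≡ 88 (mod 89)
63^88 ≡ 1 (mod 89) ✓
Hence ord(63) = 88.

88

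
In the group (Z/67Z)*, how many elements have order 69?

0

φ(67) = 67 − 1 = 66 = 2 · 3 · 11.
(Z/67Z)^× is cyclic (|G| = 66); a cyclic group of order m has exactly φ(d) elements of each order d | m, and none otherwise.
Since 69 ∤ 66, the count is 0.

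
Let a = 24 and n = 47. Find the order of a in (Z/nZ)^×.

23

The order of 24 must divide φ(47) = 47 − 1 = 46 = 2 · 23.
Divisors of 46: 1, 2, 23, 46.
Compute 24^d (mod 47) for the divisors d until we hit 1:
24^1 ≡ 24 (mod 47)
24^2 ≡ 12 (mod 47)
24^23 ≡ 1 (mod 47) ✓
Therefore the multiplicative order of 24 modulo 47 is 23.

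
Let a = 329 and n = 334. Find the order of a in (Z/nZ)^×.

Since 329 ∈ (Z/334Z)^×, its order divides φ(334) = φ(2)·φ(167) = 1·166 = 166 = 2 · 83.
Divisors of 166: 1, 2, 83, 166.
Compute 329^d (mod 334) for the divisors d until we hit 1:
329^1 ≡ 329
329^2 ≡ 25
329^83 ≡ 1
Hence ord(329) = 83.

83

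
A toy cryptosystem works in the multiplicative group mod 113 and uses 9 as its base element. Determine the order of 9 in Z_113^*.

56

ord(9) | φ(113) = 113 − 1 = 112 = 2^4 · 7.
Divisors of 112: 1, 2, 4, 7, 8, 14, 16, 28, 56, 112.
Compute 9^d (mod 113) for the divisors d until we hit 1:
9^1 ≡ 9 (mod 113)
9^2 ≡ 81 (mod 113)
9^4 ≡ 7 (mod 113)
9^7 ≡ 18 (mod 113)
9^8 ≡ 49 (mod 113)
9^14 ≡ 98 (mod 113)
9^16 ≡ 28 (mod 113)
9^28 ≡ 112 (mod 113)
9^56 ≡ 1 (mod 113) ✓
Hence ord(9) = 56.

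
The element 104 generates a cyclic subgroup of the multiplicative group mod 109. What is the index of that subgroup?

2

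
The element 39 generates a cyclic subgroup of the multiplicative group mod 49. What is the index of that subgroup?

2

ord(39) | φ(49) = φ(7^2) = 7·(7−1) = 42 = 2 · 3 · 7.
Divisors of 42: 1, 2, 3, 6, 7, 14, 21, 42.
Test each divisor d:
39^1 ≡ 39 (mod 49)
39^2 ≡ 2 (mod 49)
39^3 ≡ 29 (mod 49)
39^6 ≡ 8 (mod 49)
39^7 ≡ 18 (mod 49)
39^14 ≡ 30 (mod 49)
39^21 ≡ 1 (mod 49) ✓
Thus |⟨39⟩| = ord(39) = 21.
[(Z/49Z)^× : ⟨39⟩] = 42/21 = 2.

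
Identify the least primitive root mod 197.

2

φ(197) = 197 − 1 = 196 = 2^2 · 7^2.
Test candidates g = 2, 3, … against the prime factors q ∈ {2, 7} of φ(197): g is a generator iff g^(196/q) ≢ 1 for every such q.
g = 2: 2^98 ≡ 196; 2^28 ≡ 104 — none is 1, so 2 is a primitive root.
So 2 is the smallest generator of (Z/197Z)^×.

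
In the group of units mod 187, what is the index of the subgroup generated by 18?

16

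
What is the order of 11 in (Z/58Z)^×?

28

By Lagrange's theorem, ord_58(11) divides φ(58) = φ(2)·φ(29) = 1·28 = 28 = 2^2 · 7.
Divisors of 28: 1, 2, 4, 7, 14, 28.
Test each divisor d:
11^1 ≡ 11 (mod 58)
11^2 ≡ 5 (mod 58)
11^4 ≡ 25 (mod 58)
11^7 ≡ 41 (mod 58)
11^14 ≡ 57 (mod 58)
11^28 ≡ 1 (mod 58) ✓
The smallest such exponent is 28, so the order of 11 is 28.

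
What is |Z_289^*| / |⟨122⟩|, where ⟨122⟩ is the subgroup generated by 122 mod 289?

Since 122 ∈ (Z/289Z)^×, its order divides φ(289) = φ(17^2) = 17·(17−1) = 272 = 2^4 · 17.
Divisors of 272: 1, 2, 4, 8, 16, 17, 34, 68, 136, 272.
Compute 122^d (mod 289) for the divisors d until we hit 1:
122^1 ≡ 122 (mod 289)
122^2 ≡ 145 (mod 289)
122^4 ≡ 217 (mod 289)
122^8 ≡ 271 (mod 289)
122^16 ≡ 35 (mod 289)
122^17 ≡ 224 (mod 289)
122^34 ≡ 179 (mod 289)
122^68 ≡ 251 (mod 289)
122^136 ≡ 288 (mod 289)
122^272 ≡ 1 (mod 289) ✓
Thus |⟨122⟩| = ord(122) = 272.
[(Z/289Z)^× : ⟨122⟩] = 272/272 = 1.

1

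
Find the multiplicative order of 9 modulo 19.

9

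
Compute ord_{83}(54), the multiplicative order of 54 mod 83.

By Lagrange's theorem, ord_83(54) divides φ(83) = 83 − 1 = 82 = 2 · 41.
Divisors of 82: 1, 2, 41, 82.
Evaluate successive powers at the divisors of 82:
54^1 ≡ 54
54^2 ≡ 11
54^41 ≡ 82
54^82 ≡ 1
The smallest such exponent is 82, so the order of 54 is 82.

82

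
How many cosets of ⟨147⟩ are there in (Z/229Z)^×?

The order of 147 must divide φ(229) = 229 − 1 = 228 = 2^2 · 3 · 19.
Divisors of 228: 1, 2, 3, 4, 6, 12, 19, 38, 57, 76, 114, 228.
Evaluate successive powers at the divisors of 228:
147^1 ≡ 147 (mod 229)
147^2 ≡ 83 (mod 229)
147^3 ≡ 64 (mod 229)
147^4 ≡ 19 (mod 229)
147^6 ≡ 203 (mod 229)
147^12 ≡ 218 (mod 229)
147^19 ≡ 135 (mod 229)
147^38 ≡ 134 (mod 229)
147^57 ≡ 228 (mod 229)
147^76 ≡ 94 (mod 229)
147^114 ≡ 1 (mod 229) ✓
The order of 147 is 114, so the subgroup it generates has 114 elements.
Index = |(Z/229Z)^×| / |⟨147⟩| = 228 / 114 = 2.

2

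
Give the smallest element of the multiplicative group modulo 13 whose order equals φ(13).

2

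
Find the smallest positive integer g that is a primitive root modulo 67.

φ(67) = 67 − 1 = 66 = 2 · 3 · 11.
Test candidates g = 2, 3, … against the prime factors q ∈ {2, 3, 11} of φ(67): g is a generator iff g^(66/q) ≢ 1 for every such q.
g = 2: 2^33 ≡ 66; 2^22 ≡ 37; 2^6 ≡ 64 — none is 1, so 2 is a primitive root.
So 2 is the smallest generator of (Z/67Z)^×.

2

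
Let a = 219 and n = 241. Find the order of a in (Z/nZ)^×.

48

By Lagrange's theorem, ord_241(219) divides φ(241) = 241 − 1 = 240 = 2^4 · 3 · 5.
Divisors of 240: 1, 2, 3, 4, 5, 6, 8, 10, 12, 15, 16, 20, 24, 30, 40, 48, 60, 80, 120, 240.
Compute 219^d (mod 241) for the divisors d until we hit 1:
219^1 ≡ 219
219^2 ≡ 2
219^3 ≡ 197
219^4 ≡ 4
219^5 ≡ 153
219^6 ≡ 8
219^8 ≡ 16
219^10 ≡ 32
219^12 ≡ 64
219^15 ≡ 76
219^16 ≡ 15
219^20 ≡ 60
219^24 ≡ 240
219^30 ≡ 233
219^40 ≡ 226
219^48 ≡ 1
Hence ord(219) = 48.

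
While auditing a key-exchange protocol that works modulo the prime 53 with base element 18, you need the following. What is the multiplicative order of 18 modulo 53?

52

By Lagrange's theorem, ord_53(18) divides φ(53) = 53 − 1 = 52 = 2^2 · 13.
Divisors of 52: 1, 2, 4, 13, 26, 52.
Test each divisor d:
18^1 ≡ 18
18^2 ≡ 6
18^4 ≡ 36
18^13 ≡ 23
18^26 ≡ 52
18^52 ≡ 1
The smallest such exponent is 52, so the order of 18 is 52.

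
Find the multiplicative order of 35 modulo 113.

16

The order of 35 must divide φ(113) = 113 − 1 = 112 = 2^4 · 7.
Divisors of 112: 1, 2, 4, 7, 8, 14, 16, 28, 56, 112.
Evaluate successive powers at the divisors of 112:
35^1 ≡ 35
35^2 ≡ 95
35^4 ≡ 98
35^7 ≡ 71
35^8 ≡ 112
35^14 ≡ 69
35^16 ≡ 1
Hence ord(35) = 16.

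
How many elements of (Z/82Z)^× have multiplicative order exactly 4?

2

φ(82) = φ(2)·φ(41) = 1·40 = 40 = 2^3 · 5.
Since (Z/82Z)^× is cyclic of order 40, the number of elements of order d is φ(d) when d | 40 and 0 otherwise.
4 = 2^2 divides 40, and φ(4) = 2.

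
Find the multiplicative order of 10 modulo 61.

By Lagrange's theorem, ord_61(10) divides φ(61) = 61 − 1 = 60 = 2^2 · 3 · 5.
Divisors of 60: 1, 2, 3, 4, 5, 6, 10, 12, 15, 20, 30, 60.
Evaluate successive powers at the divisors of 60:
10^1 ≡ 10 (mod 61)
10^2 ≡ 39 (mod 61)
10^3 ≡ 24 (mod 61)
10^4 ≡ 57 (mod 61)
10^5 ≡ 21 (mod 61)
10^6 ≡ 27 (mod 61)
10^10 ≡ 14 (mod 61)
10^12 ≡ 58 (mod 61)
10^15 ≡ 50 (mod 61)
10^20 ≡ 13 (mod 61)
10^30 ≡ 60 (mod 61)
10^60 ≡ 1 (mod 61) ✓
So ord_61(10) = 60.

60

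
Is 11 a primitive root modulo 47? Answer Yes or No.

φ(47) = 47 − 1 = 46 = 2 · 23.
An element g generates (Z/47Z)^× iff g^(46/q) ≢ 1 (mod 47) for each prime q ∈ {2, 23}.
11^23 ≡ 46 (mod 47)  [q = 2: ≢ 1 ✓]
11^2 ≡ 27 (mod 47)  [q = 23: ≢ 1 ✓]
Every test exponent gives a nontrivial residue, hence 11 generates the full group.

Yes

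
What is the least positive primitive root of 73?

5

φ(73) = 73 − 1 = 72 = 2^3 · 3^2.
Test candidates g = 2, 3, … against the prime factors q ∈ {2, 3} of φ(73): g is a generator iff g^(72/q) ≢ 1 for every such q.
g = 2: 2^36 ≡ 1 — hits 1, so not a primitive root.
g = 3: 3^36 ≡ 1 — hits 1, so not a primitive root.
g = 4: 4^36 ≡ 1 — hits 1, so not a primitive root.
g = 5: 5^36 ≡ 72; 5^24 ≡ 8 — none is 1, so 5 is a primitive root.
So 5 is the smallest generator of (Z/73Z)^×.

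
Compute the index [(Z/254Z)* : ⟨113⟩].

2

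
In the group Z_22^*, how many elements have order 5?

4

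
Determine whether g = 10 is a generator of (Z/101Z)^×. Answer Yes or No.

φ(101) = 101 − 1 = 100 = 2^2 · 5^2.
Test 10^(100/q) mod 101 for each prime factor q of 100:
10^50 ≡ 100 (mod 101)  [q = 2: ≢ 1 ✓]
10^20 ≡ 1 (mod 101)  [q = 5: ≡ 1 ✗]
10^20 ≡ 1 shows ord(10) | 20, strictly less than φ(101); not a primitive root.

No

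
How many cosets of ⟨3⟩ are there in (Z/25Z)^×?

By Lagrange's theorem, ord_25(3) divides φ(25) = φ(5^2) = 5·(5−1) = 20 = 2^2 · 5.
Divisors of 20: 1, 2, 4, 5, 10, 20.
Evaluate successive powers at the divisors of 20:
3^1 ≡ 3
3^2 ≡ 9
3^4 ≡ 6
3^5 ≡ 18
3^10 ≡ 24
3^20 ≡ 1
So ord_25(3) = 20, hence |⟨3⟩| = 20.
The index is φ(25) / ord(3) = 20 / 20 = 1.

1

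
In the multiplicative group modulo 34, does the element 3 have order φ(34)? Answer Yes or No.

Yes

φ(34) = φ(2)·φ(17) = 1·16 = 16 = 2^4.
An element g generates (Z/34Z)^× iff g^(16/q) ≢ 1 (mod 34) for each prime q ∈ {2}.
3^8 ≡ 33 (mod 34)  [q = 2: ≢ 1 ✓]
None equal 1, so ord_34(3) = 16: 3 is a primitive root.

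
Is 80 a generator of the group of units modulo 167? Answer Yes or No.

φ(167) = 167 − 1 = 166 = 2 · 83.
An element g generates (Z/167Z)^× iff g^(166/q) ≢ 1 (mod 167) for each prime q ∈ {2, 83}.
80^83 ≡ 166 (mod 167)  [q = 2: ≢ 1 ✓]
80^2 ≡ 54 (mod 167)  [q = 83: ≢ 1 ✓]
None equal 1, so ord_167(80) = 166: 80 is a primitive root.

Yes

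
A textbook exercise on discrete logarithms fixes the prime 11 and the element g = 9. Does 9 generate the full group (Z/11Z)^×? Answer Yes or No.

No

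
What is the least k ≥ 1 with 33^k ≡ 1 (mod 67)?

Since 33 ∈ (Z/67Z)^×, its order divides φ(67) = 67 − 1 = 66 = 2 · 3 · 11.
Divisors of 66: 1, 2, 3, 6, 11, 22, 33, 66.
Check 33^d mod 67 for each divisor in increasing order:
33^1 ≡ 33 (mod 67)
33^2 ≡ 17 (mod 67)
33^3 ≡ 25 (mod 67)
33^6 ≡ 22 (mod 67)
33^11 ≡ 37 (mod 67)
33^22 ≡ 29 (mod 67)
33^33 ≡ 1 (mod 67) ✓
Hence ord(33) = 33.

33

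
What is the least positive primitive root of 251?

6

φ(251) = 251 − 1 = 250 = 2 · 5^3.
Test candidates g = 2, 3, … against the prime factors q ∈ {2, 5} of φ(251): g is a generator iff g^(250/q) ≢ 1 for every such q.
g = 2: 2^125 ≡ 250; 2^50 ≡ 1 — hits 1, so not a primitive root.
g = 3: 3^125 ≡ 1 — hits 1, so not a primitive root.
g = 4: 4^125 ≡ 1 — hits 1, so not a primitive root.
g = 5: 5^125 ≡ 1 — hits 1, so not a primitive root.
g = 6: 6^125 ≡ 250; 6^50 ≡ 219 — none is 1, so 6 is a primitive root.
So 6 is the smallest generator of (Z/251Z)^×.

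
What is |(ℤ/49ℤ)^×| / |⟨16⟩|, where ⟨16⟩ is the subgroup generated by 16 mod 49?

The order of 16 must divide φ(49) = φ(7^2) = 7·(7−1) = 42 = 2 · 3 · 7.
Divisors of 42: 1, 2, 3, 6, 7, 14, 21, 42.
Test each divisor d:
16^1 ≡ 16 (mod 49)
16^2 ≡ 11 (mod 49)
16^3 ≡ 29 (mod 49)
16^6 ≡ 8 (mod 49)
16^7 ≡ 30 (mod 49)
16^14 ≡ 18 (mod 49)
16^21 ≡ 1 (mod 49) ✓
Thus |⟨16⟩| = ord(16) = 21.
Index = |(Z/49Z)^×| / |⟨16⟩| = 42 / 21 = 2.

2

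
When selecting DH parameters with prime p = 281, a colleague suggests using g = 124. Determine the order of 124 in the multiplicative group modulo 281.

28

Since 124 ∈ (Z/281Z)^×, its order divides φ(281) = 281 − 1 = 280 = 2^3 · 5 · 7.
Divisors of 280: 1, 2, 4, 5, 7, 8, 10, 14, 20, 28, 35, 40, 56, 70, 140, 280.
Compute 124^d (mod 281) for the divisors d until we hit 1:
124^1 ≡ 124
124^2 ≡ 202
124^4 ≡ 59
124^5 ≡ 10
124^7 ≡ 53
124^8 ≡ 109
124^10 ≡ 100
124^14 ≡ 280
124^20 ≡ 165
124^28 ≡ 1
Hence ord(124) = 28.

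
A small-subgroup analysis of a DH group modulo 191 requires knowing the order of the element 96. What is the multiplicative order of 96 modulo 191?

By Lagrange's theorem, ord_191(96) divides φ(191) = 191 − 1 = 190 = 2 · 5 · 19.
Divisors of 190: 1, 2, 5, 10, 19, 38, 95, 190.
Compute 96^d (mod 191) for the divisors d until we hit 1:
96^1 ≡ 96 (mod 191)
96^2 ≡ 48 (mod 191)
96^5 ≡ 6 (mod 191)
96^10 ≡ 36 (mod 191)
96^19 ≡ 109 (mod 191)
96^38 ≡ 39 (mod 191)
96^95 ≡ 1 (mod 191) ✓
So ord_191(96) = 95.

95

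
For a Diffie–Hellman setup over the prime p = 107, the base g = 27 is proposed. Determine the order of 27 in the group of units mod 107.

53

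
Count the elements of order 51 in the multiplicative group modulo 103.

32

φ(103) = 103 − 1 = 102 = 2 · 3 · 17.
(Z/103Z)^× is cyclic (|G| = 102); a cyclic group of order m has exactly φ(d) elements of each order d | m, and none otherwise.
51 = 3 · 17 divides 102, and φ(51) = 32.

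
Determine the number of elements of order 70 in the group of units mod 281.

φ(281) = 281 − 1 = 280 = 2^3 · 5 · 7.
(Z/281Z)^× is cyclic (|G| = 280); a cyclic group of order m has exactly φ(d) elements of each order d | m, and none otherwise.
70 = 2 · 5 · 7 divides 280, and φ(70) = 24.

24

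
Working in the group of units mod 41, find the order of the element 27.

Since 27 ∈ (Z/41Z)^×, its order divides φ(41) = 41 − 1 = 40 = 2^3 · 5.
Divisors of 40: 1, 2, 4, 5, 8, 10, 20, 40.
Evaluate successive powers at the divisors of 40:
27^1 ≡ 27 (mod 41)
27^2 ≡ 32 (mod 41)
27^4 ≡ 40 (mod 41)
27^5 ≡ 14 (mod 41)
27^8 ≡ 1 (mod 41) ✓
Therefore the multiplicative order of 27 modulo 41 is 8.

8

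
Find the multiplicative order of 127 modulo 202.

100

By Lagrange's theorem, ord_202(127) divides φ(202) = φ(2)·φ(101) = 1·100 = 100 = 2^2 · 5^2.
Divisors of 100: 1, 2, 4, 5, 10, 20, 25, 50, 100.
Compute 127^d (mod 202) for the divisors d until we hit 1:
127^1 ≡ 127 (mod 202)
127^2 ≡ 171 (mod 202)
127^4 ≡ 153 (mod 202)
127^5 ≡ 39 (mod 202)
127^10 ≡ 107 (mod 202)
127^20 ≡ 137 (mod 202)
127^25 ≡ 91 (mod 202)
127^50 ≡ 201 (mod 202)
127^100 ≡ 1 (mod 202) ✓
Hence ord(127) = 100.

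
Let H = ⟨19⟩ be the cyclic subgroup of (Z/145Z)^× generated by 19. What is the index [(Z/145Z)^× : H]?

4

Since 19 ∈ (Z/145Z)^×, its order divides φ(145) = φ(5·29) = (5−1)·(29−1) = 4·28 = 112 = 2^4 · 7.
Divisors of 112: 1, 2, 4, 7, 8, 14, 16, 28, 56, 112.
Test each divisor d:
19^1 ≡ 19 (mod 145)
19^2 ≡ 71 (mod 145)
19^4 ≡ 111 (mod 145)
19^7 ≡ 99 (mod 145)
19^8 ≡ 141 (mod 145)
19^14 ≡ 86 (mod 145)
19^16 ≡ 16 (mod 145)
19^28 ≡ 1 (mod 145) ✓
So ord_145(19) = 28, hence |⟨19⟩| = 28.
The index is φ(145) / ord(19) = 112 / 28 = 4.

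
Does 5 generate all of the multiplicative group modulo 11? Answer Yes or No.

φ(11) = 11 − 1 = 10 = 2 · 5.
Test 5^(10/q) mod 11 for each prime factor q of 10:
5^5 ≡ 1 (mod 11)  [q = 2: ≡ 1 ✗]
5^2 ≡ 3 (mod 11)  [q = 5: ≢ 1 ✓]
Since 5^5 ≡ 1, the order of 5 divides 5 < 10, so 5 is not a primitive root.

No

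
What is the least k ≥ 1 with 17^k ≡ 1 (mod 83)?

41

ord(17) | φ(83) = 83 − 1 = 82 = 2 · 41.
Divisors of 82: 1, 2, 41, 82.
Test each divisor d:
17^1 ≡ 17
17^2 ≡ 40
17^41 ≡ 1
So ord_83(17) = 41.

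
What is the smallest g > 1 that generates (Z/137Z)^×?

3

φ(137) = 137 − 1 = 136 = 2^3 · 17.
Test candidates g = 2, 3, … against the prime factors q ∈ {2, 17} of φ(137): g is a generator iff g^(136/q) ≢ 1 for every such q.
g = 2: 2^68 ≡ 1 — hits 1, so not a primitive root.
g = 3: 3^68 ≡ 136; 3^8 ≡ 122 — none is 1, so 3 is a primitive root.
Hence the least primitive root of 137 is 3.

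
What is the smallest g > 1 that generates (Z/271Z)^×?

φ(271) = 271 − 1 = 270 = 2 · 3^3 · 5.
g is a primitive root iff g^(270/q) ≢ 1 (mod 271) for each prime q ∈ {2, 3, 5}.
g = 2: 2^135 ≡ 1 — hits 1, so not a primitive root.
g = 3: 3^135 ≡ 270; 3^90 ≡ 1 — hits 1, so not a primitive root.
g = 4: 4^135 ≡ 1 — hits 1, so not a primitive root.
g = 5: 5^135 ≡ 1 — hits 1, so not a primitive root.
g = 6: 6^135 ≡ 270; 6^90 ≡ 242; 6^54 ≡ 10 — none is 1, so 6 is a primitive root.
Hence the least primitive root of 271 is 6.

6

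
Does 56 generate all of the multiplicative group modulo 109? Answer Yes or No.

Yes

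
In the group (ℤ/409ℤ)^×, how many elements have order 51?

32

φ(409) = 409 − 1 = 408 = 2^3 · 3 · 17.
(Z/409Z)^× is cyclic (|G| = 408); a cyclic group of order m has exactly φ(d) elements of each order d | m, and none otherwise.
51 = 3 · 17 divides 408, and φ(51) = 32.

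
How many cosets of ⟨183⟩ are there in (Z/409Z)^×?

17

Since 183 ∈ (Z/409Z)^×, its order divides φ(409) = 409 − 1 = 408 = 2^3 · 3 · 17.
Divisors of 408: 1, 2, 3, 4, 6, 8, 12, 17, 24, 34, 51, 68, 102, 136, 204, 408.
Evaluate successive powers at the divisors of 408:
183^1 ≡ 183 (mod 409)
183^2 ≡ 360 (mod 409)
183^3 ≡ 31 (mod 409)
183^4 ≡ 356 (mod 409)
183^6 ≡ 143 (mod 409)
183^8 ≡ 355 (mod 409)
183^12 ≡ 408 (mod 409)
183^17 ≡ 292 (mod 409)
183^24 ≡ 1 (mod 409) ✓
So ord_409(183) = 24, hence |⟨183⟩| = 24.
[(Z/409Z)^× : ⟨183⟩] = 408/24 = 17.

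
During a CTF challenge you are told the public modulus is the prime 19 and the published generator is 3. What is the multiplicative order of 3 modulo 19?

18

The order of 3 must divide φ(19) = 19 − 1 = 18 = 2 · 3^2.
Divisors of 18: 1, 2, 3, 6, 9, 18.
Test each divisor d:
3^1 ≡ 3
3^2 ≡ 9
3^3 ≡ 8
3^6 ≡ 7
3^9 ≡ 18
3^18 ≡ 1
So ord_19(3) = 18.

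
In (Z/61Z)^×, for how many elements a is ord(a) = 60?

16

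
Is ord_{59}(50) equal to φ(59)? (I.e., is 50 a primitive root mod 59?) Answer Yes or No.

φ(59) = 59 − 1 = 58 = 2 · 29.
Test 50^(58/q) mod 59 for each prime factor q of 58:
50^29 ≡ 58 (mod 59)  [q = 2: ≢ 1 ✓]
50^2 ≡ 22 (mod 59)  [q = 29: ≢ 1 ✓]
None equal 1, so ord_59(50) = 58: 50 is a primitive root.

Yes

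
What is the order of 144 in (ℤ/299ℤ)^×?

11

The order of 144 must divide φ(299) = φ(13·23) = (13−1)·(23−1) = 12·22 = 264 = 2^3 · 3 · 11.
Divisors of 264: 1, 2, 3, 4, 6, 8, 11, 12, 22, 24, 33, 44, 66, 88, 132, 264.
Test each divisor d:
144^1 ≡ 144
144^2 ≡ 105
144^3 ≡ 170
144^4 ≡ 261
144^6 ≡ 196
144^8 ≡ 248
144^11 ≡ 1
So ord_299(144) = 11.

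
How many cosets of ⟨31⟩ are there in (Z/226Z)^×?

2

ord(31) | φ(226) = φ(2)·φ(113) = 1·112 = 112 = 2^4 · 7.
Divisors of 112: 1, 2, 4, 7, 8, 14, 16, 28, 56, 112.
Test each divisor d:
31^1 ≡ 31 (mod 226)
31^2 ≡ 57 (mod 226)
31^4 ≡ 85 (mod 226)
31^7 ≡ 131 (mod 226)
31^8 ≡ 219 (mod 226)
31^14 ≡ 211 (mod 226)
31^16 ≡ 49 (mod 226)
31^28 ≡ 225 (mod 226)
31^56 ≡ 1 (mod 226) ✓
The order of 31 is 56, so the subgroup it generates has 56 elements.
Index = |(Z/226Z)^×| / |⟨31⟩| = 112 / 56 = 2.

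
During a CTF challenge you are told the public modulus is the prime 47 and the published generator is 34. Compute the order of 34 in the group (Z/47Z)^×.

23

ord(34) | φ(47) = 47 − 1 = 46 = 2 · 23.
Divisors of 46: 1, 2, 23, 46.
Test each divisor d:
34^1 ≡ 34 (mod 47)
34^2 ≡ 28 (mod 47)
34^23 ≡ 1 (mod 47) ✓
Hence ord(34) = 23.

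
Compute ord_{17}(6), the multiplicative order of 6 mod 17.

16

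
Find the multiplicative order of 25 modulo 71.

5

Since 25 ∈ (Z/71Z)^×, its order divides φ(71) = 71 − 1 = 70 = 2 · 5 · 7.
Divisors of 70: 1, 2, 5, 7, 10, 14, 35, 70.
Test each divisor d:
25^1 ≡ 25
25^2 ≡ 57
25^5 ≡ 1
Hence ord(25) = 5.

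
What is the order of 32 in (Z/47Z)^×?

By Lagrange's theorem, ord_47(32) divides φ(47) = 47 − 1 = 46 = 2 · 23.
Divisors of 46: 1, 2, 23, 46.
Compute 32^d (mod 47) for the divisors d until we hit 1:
32^1 ≡ 32 (mod 47)
32^2 ≡ 37 (mod 47)
32^23 ≡ 1 (mod 47) ✓
So ord_47(32) = 23.

23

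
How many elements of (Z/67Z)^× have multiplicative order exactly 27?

φ(67) = 67 − 1 = 66 = 2 · 3 · 11.
In a cyclic group of order 66, there are φ(d) elements of order d for each divisor d of 66, and zero for non-divisors.
Here 66 is not a multiple of 27, so there are no elements of order 27.

0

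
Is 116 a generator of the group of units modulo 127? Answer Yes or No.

Yes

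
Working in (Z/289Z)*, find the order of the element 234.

68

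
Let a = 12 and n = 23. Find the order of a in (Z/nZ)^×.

11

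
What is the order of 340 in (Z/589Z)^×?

18

The order of 340 must divide φ(589) = φ(19·31) = (19−1)·(31−1) = 18·30 = 540 = 2^2 · 3^3 · 5.
Divisors of 540: 1, 2, 3, 4, 5, 6, 9, 10, 12, 15, 18, 20, 27, 30, 36, 45, 54, 60, 90, 108, 135, 180, 270, 540.
Compute 340^d (mod 589) for the divisors d until we hit 1:
340^1 ≡ 340 (mod 589)
340^2 ≡ 156 (mod 589)
340^3 ≡ 30 (mod 589)
340^4 ≡ 187 (mod 589)
340^5 ≡ 557 (mod 589)
340^6 ≡ 311 (mod 589)
340^9 ≡ 495 (mod 589)
340^10 ≡ 435 (mod 589)
340^12 ≡ 125 (mod 589)
340^15 ≡ 216 (mod 589)
340^18 ≡ 1 (mod 589) ✓
The smallest such exponent is 18, so the order of 340 is 18.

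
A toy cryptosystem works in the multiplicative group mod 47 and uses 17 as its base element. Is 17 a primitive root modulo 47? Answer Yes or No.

No

φ(47) = 47 − 1 = 46 = 2 · 23.
It suffices to check that the order of 17 is not a proper divisor of 46: compute 17^(46/q) for q ∈ {2, 23}.
17^23 ≡ 1 (mod 47)  [q = 2: ≡ 1 ✗]
17^2 ≡ 7 (mod 47)  [q = 23: ≢ 1 ✓]
17^23 ≡ 1 shows ord(17) | 23, strictly less than φ(47); not a primitive root.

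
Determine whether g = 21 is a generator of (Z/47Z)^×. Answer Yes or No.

No

φ(47) = 47 − 1 = 46 = 2 · 23.
An element g generates (Z/47Z)^× iff g^(46/q) ≢ 1 (mod 47) for each prime q ∈ {2, 23}.
21^23 ≡ 1 (mod 47)  [q = 2: ≡ 1 ✗]
21^2 ≡ 18 (mod 47)  [q = 23: ≢ 1 ✓]
21^23 ≡ 1 shows ord(21) | 23, strictly less than φ(47); not a primitive root.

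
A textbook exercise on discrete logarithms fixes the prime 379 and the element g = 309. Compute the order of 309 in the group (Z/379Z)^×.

126

Since 309 ∈ (Z/379Z)^×, its order divides φ(379) = 379 − 1 = 378 = 2 · 3^3 · 7.
Divisors of 378: 1, 2, 3, 6, 7, 9, 14, 18, 21, 27, 42, 54, 63, 126, 189, 378.
Evaluate successive powers at the divisors of 378:
309^1 ≡ 309 (mod 379)
309^2 ≡ 352 (mod 379)
309^3 ≡ 374 (mod 379)
309^6 ≡ 25 (mod 379)
309^7 ≡ 145 (mod 379)
309^9 ≡ 254 (mod 379)
309^14 ≡ 180 (mod 379)
309^18 ≡ 86 (mod 379)
309^21 ≡ 328 (mod 379)
309^27 ≡ 241 (mod 379)
309^42 ≡ 327 (mod 379)
309^54 ≡ 94 (mod 379)
309^63 ≡ 378 (mod 379)
309^126 ≡ 1 (mod 379) ✓
Hence ord(309) = 126.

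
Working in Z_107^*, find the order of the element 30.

53

By Lagrange's theorem, ord_107(30) divides φ(107) = 107 − 1 = 106 = 2 · 53.
Divisors of 106: 1, 2, 53, 106.
Compute 30^d (mod 107) for the divisors d until we hit 1:
30^1 ≡ 30 (mod 107)
30^2 ≡ 44 (mod 107)
30^53 ≡ 1 (mod 107) ✓
So ord_107(30) = 53.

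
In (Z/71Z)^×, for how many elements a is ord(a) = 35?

φ(71) = 71 − 1 = 70 = 2 · 5 · 7.
In a cyclic group of order 70, there are φ(d) elements of order d for each divisor d of 70, and zero for non-divisors.
35 = 5 · 7 divides 70, and φ(35) = 24.

24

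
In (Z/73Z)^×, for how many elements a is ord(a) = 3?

2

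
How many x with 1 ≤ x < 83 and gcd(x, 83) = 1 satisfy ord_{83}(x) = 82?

40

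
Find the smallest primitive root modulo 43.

3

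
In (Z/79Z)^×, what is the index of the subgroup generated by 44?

The order of 44 must divide φ(79) = 79 − 1 = 78 = 2 · 3 · 13.
Divisors of 78: 1, 2, 3, 6, 13, 26, 39, 78.
Test each divisor d:
44^1 ≡ 44 (mod 79)
44^2 ≡ 40 (mod 79)
44^3 ≡ 22 (mod 79)
44^6 ≡ 10 (mod 79)
44^13 ≡ 55 (mod 79)
44^26 ≡ 23 (mod 79)
44^39 ≡ 1 (mod 79) ✓
Thus |⟨44⟩| = ord(44) = 39.
[(Z/79Z)^× : ⟨44⟩] = 78/39 = 2.

2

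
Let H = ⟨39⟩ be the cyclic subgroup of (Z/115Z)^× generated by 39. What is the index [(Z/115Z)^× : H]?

4

ord(39) | φ(115) = φ(5·23) = (5−1)·(23−1) = 4·22 = 88 = 2^3 · 11.
Divisors of 88: 1, 2, 4, 8, 11, 22, 44, 88.
Compute 39^d (mod 115) for the divisors d until we hit 1:
39^1 ≡ 39 (mod 115)
39^2 ≡ 26 (mod 115)
39^4 ≡ 101 (mod 115)
39^8 ≡ 81 (mod 115)
39^11 ≡ 24 (mod 115)
39^22 ≡ 1 (mod 115) ✓
So ord_115(39) = 22, hence |⟨39⟩| = 22.
The index is φ(115) / ord(39) = 88 / 22 = 4.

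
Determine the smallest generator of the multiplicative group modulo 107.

2

φ(107) = 107 − 1 = 106 = 2 · 53.
g is a primitive root iff g^(106/q) ≢ 1 (mod 107) for each prime q ∈ {2, 53}.
g = 2: 2^53 ≡ 106; 2^2 ≡ 4 — none is 1, so 2 is a primitive root.
So 2 is the smallest generator of (Z/107Z)^×.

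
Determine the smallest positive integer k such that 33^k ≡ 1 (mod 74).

9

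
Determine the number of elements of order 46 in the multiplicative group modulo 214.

0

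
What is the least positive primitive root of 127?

3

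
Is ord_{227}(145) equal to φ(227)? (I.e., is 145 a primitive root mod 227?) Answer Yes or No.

Yes

φ(227) = 227 − 1 = 226 = 2 · 113.
An element g generates (Z/227Z)^× iff g^(226/q) ≢ 1 (mod 227) for each prime q ∈ {2, 113}.
145^113 ≡ 226 (mod 227)  [q = 2: ≢ 1 ✓]
145^2 ≡ 141 (mod 227)  [q = 113: ≢ 1 ✓]
All checks pass, so 145 has order 226 and is a primitive root modulo 227.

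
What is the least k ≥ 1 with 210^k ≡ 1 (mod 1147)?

90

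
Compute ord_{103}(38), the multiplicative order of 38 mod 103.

The order of 38 must divide φ(103) = 103 − 1 = 102 = 2 · 3 · 17.
Divisors of 102: 1, 2, 3, 6, 17, 34, 51, 102.
Test each divisor d:
38^1 ≡ 38 (mod 103)
38^2 ≡ 2 (mod 103)
38^3 ≡ 76 (mod 103)
38^6 ≡ 8 (mod 103)
38^17 ≡ 46 (mod 103)
38^34 ≡ 56 (mod 103)
38^51 ≡ 1 (mod 103) ✓
Therefore the multiplicative order of 38 modulo 103 is 51.

51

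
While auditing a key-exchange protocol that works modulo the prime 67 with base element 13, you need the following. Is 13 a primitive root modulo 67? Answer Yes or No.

Yes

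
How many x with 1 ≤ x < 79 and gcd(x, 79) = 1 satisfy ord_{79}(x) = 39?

φ(79) = 79 − 1 = 78 = 2 · 3 · 13.
Since (Z/79Z)^× is cyclic of order 78, the number of elements of order d is φ(d) when d | 78 and 0 otherwise.
39 = 3 · 13 divides 78, and φ(39) = 24.

24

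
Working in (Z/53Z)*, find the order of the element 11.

26

ord(11) | φ(53) = 53 − 1 = 52 = 2^2 · 13.
Divisors of 52: 1, 2, 4, 13, 26, 52.
Compute 11^d (mod 53) for the divisors d until we hit 1:
11^1 ≡ 11 (mod 53)
11^2 ≡ 15 (mod 53)
11^4 ≡ 13 (mod 53)
11^13 ≡ 52 (mod 53)
11^26 ≡ 1 (mod 53) ✓
Hence ord(11) = 26.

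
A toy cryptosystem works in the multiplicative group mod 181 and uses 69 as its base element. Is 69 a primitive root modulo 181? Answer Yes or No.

Yes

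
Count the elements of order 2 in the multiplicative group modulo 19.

1

φ(19) = 19 − 1 = 18 = 2 · 3^2.
Since (Z/19Z)^× is cyclic of order 18, the number of elements of order d is φ(d) when d | 18 and 0 otherwise.
2 | 18, and φ(2) = 2 − 1 = 1.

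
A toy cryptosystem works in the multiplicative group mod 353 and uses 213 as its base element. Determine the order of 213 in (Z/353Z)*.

The order of 213 must divide φ(353) = 353 − 1 = 352 = 2^5 · 11.
Divisors of 352: 1, 2, 4, 8, 11, 16, 22, 32, 44, 88, 176, 352.
Compute 213^d (mod 353) for the divisors d until we hit 1:
213^1 ≡ 213 (mod 353)
213^2 ≡ 185 (mod 353)
213^4 ≡ 337 (mod 353)
213^8 ≡ 256 (mod 353)
213^11 ≡ 352 (mod 353)
213^16 ≡ 231 (mod 353)
213^22 ≡ 1 (mod 353) ✓
So ord_353(213) = 22.

22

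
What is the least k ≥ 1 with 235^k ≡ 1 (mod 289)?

The order of 235 must divide φ(289) = φ(17^2) = 17·(17−1) = 272 = 2^4 · 17.
Divisors of 272: 1, 2, 4, 8, 16, 17, 34, 68, 136, 272.
Test each divisor d:
235^1 ≡ 235
235^2 ≡ 26
235^4 ≡ 98
235^8 ≡ 67
235^16 ≡ 154
235^17 ≡ 65
235^34 ≡ 179
235^68 ≡ 251
235^136 ≡ 288
235^272 ≡ 1
Hence ord(235) = 272.

272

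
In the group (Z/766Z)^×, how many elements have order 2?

1

φ(766) = φ(2)·φ(383) = 1·382 = 382 = 2 · 191.
(Z/766Z)^× is cyclic (|G| = 382); a cyclic group of order m has exactly φ(d) elements of each order d | m, and none otherwise.
2 | 382, and φ(2) = 2 − 1 = 1.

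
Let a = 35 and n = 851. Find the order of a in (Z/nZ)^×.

Since 35 ∈ (Z/851Z)^×, its order divides φ(851) = φ(23·37) = (23−1)·(37−1) = 22·36 = 792 = 2^3 · 3^2 · 11.
Divisors of 792: 1, 2, 3, 4, 6, 8, 9, 11, 12, 18, 22, 24, 33, 36, 44, 66, 72, 88, 99, 132, 198, 264, 396, 792.
Evaluate successive powers at the divisors of 792:
35^1 ≡ 35
35^2 ≡ 374
35^3 ≡ 325
35^4 ≡ 312
35^6 ≡ 101
35^8 ≡ 330
35^9 ≡ 487
35^11 ≡ 24
35^12 ≡ 840
35^18 ≡ 591
35^22 ≡ 576
35^24 ≡ 121
35^33 ≡ 208
35^36 ≡ 371
35^44 ≡ 737
35^66 ≡ 714
35^72 ≡ 630
35^88 ≡ 231
35^99 ≡ 438
35^132 ≡ 47
35^198 ≡ 369
35^264 ≡ 507
35^396 ≡ 1
The smallest such exponent is 396, so the order of 35 is 396.

396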